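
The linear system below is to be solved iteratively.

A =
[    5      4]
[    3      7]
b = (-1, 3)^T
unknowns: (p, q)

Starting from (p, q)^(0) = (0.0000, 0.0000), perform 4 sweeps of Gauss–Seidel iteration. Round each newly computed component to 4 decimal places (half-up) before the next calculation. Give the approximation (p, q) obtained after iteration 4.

Iteration 1:
  p = (-1 - (4)·0.0000) / (5) = -0.2000
  q = (3 - (3)·-0.2000) / (7) = 0.5143
Iteration 2:
  p = (-1 - (4)·0.5143) / (5) = -0.6114
  q = (3 - (3)·-0.6114) / (7) = 0.6906
Iteration 3:
  p = (-1 - (4)·0.6906) / (5) = -0.7525
  q = (3 - (3)·-0.7525) / (7) = 0.7511
Iteration 4:
  p = (-1 - (4)·0.7511) / (5) = -0.8009
  q = (3 - (3)·-0.8009) / (7) = 0.7718

(-0.8009, 0.7718)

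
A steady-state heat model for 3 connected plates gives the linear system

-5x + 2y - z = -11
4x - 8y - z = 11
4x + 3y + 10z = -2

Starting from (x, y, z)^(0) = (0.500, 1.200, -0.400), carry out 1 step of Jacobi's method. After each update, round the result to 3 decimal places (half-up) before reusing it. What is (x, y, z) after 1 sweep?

Iteration 1:
  x = (-11 - (2)·1.200 - (-1)·-0.400) / (-5) = 2.760
  y = (11 - (4)·0.500 - (-1)·-0.400) / (-8) = -1.075
  z = (-2 - (4)·0.500 - (3)·1.200) / (10) = -0.760

(2.760, -1.075, -0.760)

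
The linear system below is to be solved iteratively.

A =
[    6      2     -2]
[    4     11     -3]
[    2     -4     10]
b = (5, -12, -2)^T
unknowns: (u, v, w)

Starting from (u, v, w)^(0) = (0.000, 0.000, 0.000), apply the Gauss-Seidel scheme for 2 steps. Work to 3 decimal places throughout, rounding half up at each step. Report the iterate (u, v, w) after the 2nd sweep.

Iteration 1:
  u = (5 - (2)·0.000 - (-2)·0.000) / (6) = 0.833
  v = (-12 - (4)·0.833 - (-3)·0.000) / (11) = -1.394
  w = (-2 - (2)·0.833 - (-4)·-1.394) / (10) = -0.924
Iteration 2:
  u = (5 - (2)·-1.394 - (-2)·-0.924) / (6) = 0.990
  v = (-12 - (4)·0.990 - (-3)·-0.924) / (11) = -1.703
  w = (-2 - (2)·0.990 - (-4)·-1.703) / (10) = -1.079

(0.990, -1.703, -1.079)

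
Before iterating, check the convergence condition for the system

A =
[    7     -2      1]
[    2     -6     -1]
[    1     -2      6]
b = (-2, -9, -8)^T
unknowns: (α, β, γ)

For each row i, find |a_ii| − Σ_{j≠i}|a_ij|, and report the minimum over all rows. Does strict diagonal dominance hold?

3

row 1: |7| − (2+1) = 4
row 2: |-6| − (2+1) = 3
row 3: |6| − (1+2) = 3
minimum over rows = 3 → strictly diagonally dominant (convergence guaranteed)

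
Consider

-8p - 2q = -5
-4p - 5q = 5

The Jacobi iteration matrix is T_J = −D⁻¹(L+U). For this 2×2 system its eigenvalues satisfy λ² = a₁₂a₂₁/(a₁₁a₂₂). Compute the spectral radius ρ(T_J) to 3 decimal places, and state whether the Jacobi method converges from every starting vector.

a₁₂a₂₁/(a₁₁a₂₂) = (-2)·(-4) / ((-8)·(-5)) = 0.200000
ρ = √|0.200000| = √0.200000 = 0.447
ρ < 1, so Jacobi converges

0.447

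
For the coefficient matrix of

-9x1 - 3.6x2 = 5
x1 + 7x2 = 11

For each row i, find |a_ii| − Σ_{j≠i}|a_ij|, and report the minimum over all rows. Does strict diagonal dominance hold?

5.4

row 1: |-9| − (3.6) = 5.4
row 2: |7| − (1) = 6
minimum over rows = 5.4 → strictly diagonally dominant (convergence guaranteed)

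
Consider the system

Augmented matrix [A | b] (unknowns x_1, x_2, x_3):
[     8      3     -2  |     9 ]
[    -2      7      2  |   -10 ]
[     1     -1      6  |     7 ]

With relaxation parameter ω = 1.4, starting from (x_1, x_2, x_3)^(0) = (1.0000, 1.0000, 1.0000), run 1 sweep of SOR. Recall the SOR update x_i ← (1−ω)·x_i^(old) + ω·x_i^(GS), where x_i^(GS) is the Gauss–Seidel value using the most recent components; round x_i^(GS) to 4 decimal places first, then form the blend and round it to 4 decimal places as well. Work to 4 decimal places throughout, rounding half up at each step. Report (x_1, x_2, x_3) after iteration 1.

(1.0000, -2.4000, 0.4400)

Iteration 1:
  x_1: GS value = (9 - (3)·1.0000 - (-2)·1.0000) / (8) = 1.0000;  x_1 ← (1−ω)·1.0000 + ω·1.0000 = 1.0000
  x_2: GS value = (-10 - (-2)·1.0000 - (2)·1.0000) / (7) = -1.4286;  x_2 ← (1−ω)·1.0000 + ω·-1.4286 = -2.4000
  x_3: GS value = (7 - (1)·1.0000 - (-1)·-2.4000) / (6) = 0.6000;  x_3 ← (1−ω)·1.0000 + ω·0.6000 = 0.4400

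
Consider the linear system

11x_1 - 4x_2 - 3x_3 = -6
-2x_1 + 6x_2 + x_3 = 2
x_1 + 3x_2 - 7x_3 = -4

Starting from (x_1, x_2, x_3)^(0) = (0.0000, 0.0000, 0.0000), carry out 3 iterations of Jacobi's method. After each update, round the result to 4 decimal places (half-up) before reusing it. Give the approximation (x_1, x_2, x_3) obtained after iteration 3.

(-0.3514, 0.1378, 0.5572)

Iteration 1:
  x_1 = (-6 - (-4)·0.0000 - (-3)·0.0000) / (11) = -0.5455
  x_2 = (2 - (-2)·0.0000 - (1)·0.0000) / (6) = 0.3333
  x_3 = (-4 - (1)·0.0000 - (3)·0.0000) / (-7) = 0.5714
Iteration 2:
  x_1 = (-6 - (-4)·0.3333 - (-3)·0.5714) / (11) = -0.2684
  x_2 = (2 - (-2)·-0.5455 - (1)·0.5714) / (6) = 0.0563
  x_3 = (-4 - (1)·-0.5455 - (3)·0.3333) / (-7) = 0.6363
Iteration 3:
  x_1 = (-6 - (-4)·0.0563 - (-3)·0.6363) / (11) = -0.3514
  x_2 = (2 - (-2)·-0.2684 - (1)·0.6363) / (6) = 0.1378
  x_3 = (-4 - (1)·-0.2684 - (3)·0.0563) / (-7) = 0.5572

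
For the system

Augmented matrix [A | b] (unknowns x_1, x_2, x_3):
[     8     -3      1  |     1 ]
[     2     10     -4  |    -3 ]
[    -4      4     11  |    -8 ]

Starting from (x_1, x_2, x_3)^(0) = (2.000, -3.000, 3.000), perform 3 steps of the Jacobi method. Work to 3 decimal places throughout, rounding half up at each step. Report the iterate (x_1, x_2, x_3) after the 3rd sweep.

(0.455, -0.899, -0.813)

Iteration 1:
  x_1 = (1 - (-3)·-3.000 - (1)·3.000) / (8) = -1.375
  x_2 = (-3 - (2)·2.000 - (-4)·3.000) / (10) = 0.500
  x_3 = (-8 - (-4)·2.000 - (4)·-3.000) / (11) = 1.091
Iteration 2:
  x_1 = (1 - (-3)·0.500 - (1)·1.091) / (8) = 0.176
  x_2 = (-3 - (2)·-1.375 - (-4)·1.091) / (10) = 0.411
  x_3 = (-8 - (-4)·-1.375 - (4)·0.500) / (11) = -1.409
Iteration 3:
  x_1 = (1 - (-3)·0.411 - (1)·-1.409) / (8) = 0.455
  x_2 = (-3 - (2)·0.176 - (-4)·-1.409) / (10) = -0.899
  x_3 = (-8 - (-4)·0.176 - (4)·0.411) / (11) = -0.813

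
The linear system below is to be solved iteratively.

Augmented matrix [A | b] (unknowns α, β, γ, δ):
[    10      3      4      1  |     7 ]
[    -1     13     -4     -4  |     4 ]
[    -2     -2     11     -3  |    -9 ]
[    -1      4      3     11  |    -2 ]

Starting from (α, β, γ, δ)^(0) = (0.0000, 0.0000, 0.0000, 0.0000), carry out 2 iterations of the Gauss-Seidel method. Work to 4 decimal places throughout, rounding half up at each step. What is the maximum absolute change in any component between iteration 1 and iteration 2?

Iteration 1:
  α = (7 - (3)·0.0000 - (4)·0.0000 - (1)·0.0000) / (10) = 0.7000
  β = (4 - (-1)·0.7000 - (-4)·0.0000 - (-4)·0.0000) / (13) = 0.3615
  γ = (-9 - (-2)·0.7000 - (-2)·0.3615 - (-3)·0.0000) / (11) = -0.6252
  δ = (-2 - (-1)·0.7000 - (4)·0.3615 - (3)·-0.6252) / (11) = -0.0791
Iteration 2:
  α = (7 - (3)·0.3615 - (4)·-0.6252 - (1)·-0.0791) / (10) = 0.8495
  β = (4 - (-1)·0.8495 - (-4)·-0.6252 - (-4)·-0.0791) / (13) = 0.1563
  γ = (-9 - (-2)·0.8495 - (-2)·0.1563 - (-3)·-0.0791) / (11) = -0.6569
  δ = (-2 - (-1)·0.8495 - (4)·0.1563 - (3)·-0.6569) / (11) = 0.0177
Change: (0.1495, -0.2052, -0.0317, 0.0968) → max |·| = 0.2052

0.2052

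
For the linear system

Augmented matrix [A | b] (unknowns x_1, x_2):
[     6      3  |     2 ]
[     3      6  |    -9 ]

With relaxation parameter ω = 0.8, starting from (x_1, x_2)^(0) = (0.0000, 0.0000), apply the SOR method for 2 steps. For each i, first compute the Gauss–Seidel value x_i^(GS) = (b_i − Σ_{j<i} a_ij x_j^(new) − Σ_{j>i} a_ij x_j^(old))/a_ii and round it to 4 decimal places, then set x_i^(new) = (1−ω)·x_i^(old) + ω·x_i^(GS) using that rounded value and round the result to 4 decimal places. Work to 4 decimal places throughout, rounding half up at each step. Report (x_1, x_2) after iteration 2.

Iteration 1:
  x_1: GS value = (2 - (3)·0.0000) / (6) = 0.3333;  x_1 ← (1−ω)·0.0000 + ω·0.3333 = 0.2666
  x_2: GS value = (-9 - (3)·0.2666) / (6) = -1.6333;  x_2 ← (1−ω)·0.0000 + ω·-1.6333 = -1.3066
Iteration 2:
  x_1: GS value = (2 - (3)·-1.3066) / (6) = 0.9866;  x_1 ← (1−ω)·0.2666 + ω·0.9866 = 0.8426
  x_2: GS value = (-9 - (3)·0.8426) / (6) = -1.9213;  x_2 ← (1−ω)·-1.3066 + ω·-1.9213 = -1.7984

(0.8426, -1.7984)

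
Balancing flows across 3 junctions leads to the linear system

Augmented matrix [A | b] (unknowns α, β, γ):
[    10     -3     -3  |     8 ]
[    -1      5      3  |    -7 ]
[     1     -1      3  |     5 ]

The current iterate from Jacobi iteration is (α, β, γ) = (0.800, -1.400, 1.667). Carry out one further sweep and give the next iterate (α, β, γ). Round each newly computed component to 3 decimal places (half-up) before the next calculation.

(0.880, -2.240, 0.933)

One sweep:
  α = (8 - (-3)·-1.400 - (-3)·1.667) / (10) = 0.880
  β = (-7 - (-1)·0.800 - (3)·1.667) / (5) = -2.240
  γ = (5 - (1)·0.800 - (-1)·-1.400) / (3) = 0.933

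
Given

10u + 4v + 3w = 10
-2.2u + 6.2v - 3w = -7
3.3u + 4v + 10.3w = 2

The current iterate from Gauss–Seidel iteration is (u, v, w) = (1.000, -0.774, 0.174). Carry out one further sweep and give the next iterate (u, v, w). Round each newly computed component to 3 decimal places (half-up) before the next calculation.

One sweep:
  u = (10 - (4)·-0.774 - (3)·0.174) / (10) = 1.257
  v = (-7 - (-2.2)·1.257 - (-3)·0.174) / (6.2) = -0.599
  w = (2 - (3.3)·1.257 - (4)·-0.599) / (10.3) = 0.024

(1.257, -0.599, 0.024)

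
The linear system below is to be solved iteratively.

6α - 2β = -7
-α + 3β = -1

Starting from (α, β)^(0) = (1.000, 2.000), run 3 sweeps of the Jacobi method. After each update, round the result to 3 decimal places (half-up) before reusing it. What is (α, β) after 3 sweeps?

(-1.333, -0.722)

Iteration 1:
  α = (-7 - (-2)·2.000) / (6) = -0.500
  β = (-1 - (-1)·1.000) / (3) = 0.000
Iteration 2:
  α = (-7 - (-2)·0.000) / (6) = -1.167
  β = (-1 - (-1)·-0.500) / (3) = -0.500
Iteration 3:
  α = (-7 - (-2)·-0.500) / (6) = -1.333
  β = (-1 - (-1)·-1.167) / (3) = -0.722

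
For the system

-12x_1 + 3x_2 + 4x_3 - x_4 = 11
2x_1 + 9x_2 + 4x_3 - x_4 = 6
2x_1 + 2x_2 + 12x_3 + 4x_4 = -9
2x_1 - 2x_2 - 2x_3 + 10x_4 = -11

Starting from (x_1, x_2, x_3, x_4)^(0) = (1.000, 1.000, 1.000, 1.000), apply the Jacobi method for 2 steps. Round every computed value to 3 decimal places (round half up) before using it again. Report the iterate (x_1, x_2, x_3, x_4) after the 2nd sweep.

Iteration 1:
  x_1 = (11 - (3)·1.000 - (4)·1.000 - (-1)·1.000) / (-12) = -0.417
  x_2 = (6 - (2)·1.000 - (4)·1.000 - (-1)·1.000) / (9) = 0.111
  x_3 = (-9 - (2)·1.000 - (2)·1.000 - (4)·1.000) / (12) = -1.417
  x_4 = (-11 - (2)·1.000 - (-2)·1.000 - (-2)·1.000) / (10) = -0.900
Iteration 2:
  x_1 = (11 - (3)·0.111 - (4)·-1.417 - (-1)·-0.900) / (-12) = -1.286
  x_2 = (6 - (2)·-0.417 - (4)·-1.417 - (-1)·-0.900) / (9) = 1.289
  x_3 = (-9 - (2)·-0.417 - (2)·0.111 - (4)·-0.900) / (12) = -0.399
  x_4 = (-11 - (2)·-0.417 - (-2)·0.111 - (-2)·-1.417) / (10) = -1.278

(-1.286, 1.289, -0.399, -1.278)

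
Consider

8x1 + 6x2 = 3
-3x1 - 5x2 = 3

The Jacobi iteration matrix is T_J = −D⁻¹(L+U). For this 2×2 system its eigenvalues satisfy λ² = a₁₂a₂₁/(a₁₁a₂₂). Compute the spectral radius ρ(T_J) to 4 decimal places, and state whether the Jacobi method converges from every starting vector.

a₁₂a₂₁/(a₁₁a₂₂) = (6)·(-3) / ((8)·(-5)) = 0.450000
ρ = √|0.450000| = √0.450000 = 0.6708
ρ < 1, so Jacobi converges

0.6708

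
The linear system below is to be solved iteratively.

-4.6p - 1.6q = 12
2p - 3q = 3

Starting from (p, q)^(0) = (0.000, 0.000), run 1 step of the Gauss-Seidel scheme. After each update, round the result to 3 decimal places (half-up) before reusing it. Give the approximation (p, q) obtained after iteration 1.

(-2.609, -2.739)

Iteration 1:
  p = (12 - (-1.6)·0.000) / (-4.6) = -2.609
  q = (3 - (2)·-2.609) / (-3) = -2.739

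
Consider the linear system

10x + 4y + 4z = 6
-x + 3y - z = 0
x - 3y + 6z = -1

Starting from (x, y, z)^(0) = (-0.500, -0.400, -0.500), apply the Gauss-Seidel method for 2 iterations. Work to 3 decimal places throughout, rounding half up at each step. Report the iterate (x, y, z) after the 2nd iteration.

Iteration 1:
  x = (6 - (4)·-0.400 - (4)·-0.500) / (10) = 0.960
  y = (0 - (-1)·0.960 - (-1)·-0.500) / (3) = 0.153
  z = (-1 - (1)·0.960 - (-3)·0.153) / (6) = -0.250
Iteration 2:
  x = (6 - (4)·0.153 - (4)·-0.250) / (10) = 0.639
  y = (0 - (-1)·0.639 - (-1)·-0.250) / (3) = 0.130
  z = (-1 - (1)·0.639 - (-3)·0.130) / (6) = -0.208

(0.639, 0.130, -0.208)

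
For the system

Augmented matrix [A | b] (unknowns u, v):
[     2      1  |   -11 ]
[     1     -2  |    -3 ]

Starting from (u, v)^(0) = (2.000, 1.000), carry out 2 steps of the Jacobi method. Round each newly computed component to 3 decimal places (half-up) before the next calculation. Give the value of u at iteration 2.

Iteration 1:
  u = (-11 - (1)·1.000) / (2) = -6.000
  v = (-3 - (1)·2.000) / (-2) = 2.500
Iteration 2:
  u = (-11 - (1)·2.500) / (2) = -6.750
  v = (-3 - (1)·-6.000) / (-2) = -1.500

-6.750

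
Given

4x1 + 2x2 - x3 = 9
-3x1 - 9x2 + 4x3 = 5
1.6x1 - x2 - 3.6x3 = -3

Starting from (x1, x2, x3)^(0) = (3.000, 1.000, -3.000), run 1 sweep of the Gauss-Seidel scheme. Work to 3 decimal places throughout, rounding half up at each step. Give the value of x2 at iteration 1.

Iteration 1:
  x1 = (9 - (2)·1.000 - (-1)·-3.000) / (4) = 1.000
  x2 = (5 - (-3)·1.000 - (4)·-3.000) / (-9) = -2.222
  x3 = (-3 - (1.6)·1.000 - (-1)·-2.222) / (-3.6) = 1.895

-2.222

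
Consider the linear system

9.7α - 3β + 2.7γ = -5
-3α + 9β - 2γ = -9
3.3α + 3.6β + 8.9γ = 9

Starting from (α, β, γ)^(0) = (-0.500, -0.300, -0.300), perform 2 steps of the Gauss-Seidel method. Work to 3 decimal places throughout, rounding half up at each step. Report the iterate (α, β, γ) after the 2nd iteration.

Iteration 1:
  α = (-5 - (-3)·-0.300 - (2.7)·-0.300) / (9.7) = -0.525
  β = (-9 - (-3)·-0.525 - (-2)·-0.300) / (9) = -1.242
  γ = (9 - (3.3)·-0.525 - (3.6)·-1.242) / (8.9) = 1.708
Iteration 2:
  α = (-5 - (-3)·-1.242 - (2.7)·1.708) / (9.7) = -1.375
  β = (-9 - (-3)·-1.375 - (-2)·1.708) / (9) = -1.079
  γ = (9 - (3.3)·-1.375 - (3.6)·-1.079) / (8.9) = 1.958

(-1.375, -1.079, 1.958)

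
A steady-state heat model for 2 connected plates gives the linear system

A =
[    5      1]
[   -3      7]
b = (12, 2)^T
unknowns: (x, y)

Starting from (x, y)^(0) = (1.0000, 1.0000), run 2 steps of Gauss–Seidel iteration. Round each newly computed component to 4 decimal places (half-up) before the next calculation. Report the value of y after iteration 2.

1.2090

Iteration 1:
  x = (12 - (1)·1.0000) / (5) = 2.2000
  y = (2 - (-3)·2.2000) / (7) = 1.2286
Iteration 2:
  x = (12 - (1)·1.2286) / (5) = 2.1543
  y = (2 - (-3)·2.1543) / (7) = 1.2090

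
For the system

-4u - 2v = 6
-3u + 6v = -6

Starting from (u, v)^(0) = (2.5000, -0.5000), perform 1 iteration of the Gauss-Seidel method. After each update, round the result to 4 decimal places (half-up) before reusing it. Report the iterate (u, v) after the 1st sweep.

Iteration 1:
  u = (6 - (-2)·-0.5000) / (-4) = -1.2500
  v = (-6 - (-3)·-1.2500) / (6) = -1.6250

(-1.2500, -1.6250)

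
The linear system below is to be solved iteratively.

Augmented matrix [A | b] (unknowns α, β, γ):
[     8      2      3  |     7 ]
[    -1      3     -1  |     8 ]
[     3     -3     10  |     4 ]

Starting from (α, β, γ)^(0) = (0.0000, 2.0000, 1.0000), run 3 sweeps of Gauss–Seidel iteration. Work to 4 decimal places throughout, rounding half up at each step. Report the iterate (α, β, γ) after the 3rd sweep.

Iteration 1:
  α = (7 - (2)·2.0000 - (3)·1.0000) / (8) = 0.0000
  β = (8 - (-1)·0.0000 - (-1)·1.0000) / (3) = 3.0000
  γ = (4 - (3)·0.0000 - (-3)·3.0000) / (10) = 1.3000
Iteration 2:
  α = (7 - (2)·3.0000 - (3)·1.3000) / (8) = -0.3625
  β = (8 - (-1)·-0.3625 - (-1)·1.3000) / (3) = 2.9792
  γ = (4 - (3)·-0.3625 - (-3)·2.9792) / (10) = 1.4025
Iteration 3:
  α = (7 - (2)·2.9792 - (3)·1.4025) / (8) = -0.3957
  β = (8 - (-1)·-0.3957 - (-1)·1.4025) / (3) = 3.0023
  γ = (4 - (3)·-0.3957 - (-3)·3.0023) / (10) = 1.4194

(-0.3957, 3.0023, 1.4194)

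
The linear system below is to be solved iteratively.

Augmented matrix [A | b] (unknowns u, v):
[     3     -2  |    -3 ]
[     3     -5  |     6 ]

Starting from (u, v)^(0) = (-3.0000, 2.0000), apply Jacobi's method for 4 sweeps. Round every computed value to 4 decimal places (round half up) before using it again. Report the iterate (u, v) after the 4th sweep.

(-3.0000, -2.2000)

Iteration 1:
  u = (-3 - (-2)·2.0000) / (3) = 0.3333
  v = (6 - (3)·-3.0000) / (-5) = -3.0000
Iteration 2:
  u = (-3 - (-2)·-3.0000) / (3) = -3.0000
  v = (6 - (3)·0.3333) / (-5) = -1.0000
Iteration 3:
  u = (-3 - (-2)·-1.0000) / (3) = -1.6667
  v = (6 - (3)·-3.0000) / (-5) = -3.0000
Iteration 4:
  u = (-3 - (-2)·-3.0000) / (3) = -3.0000
  v = (6 - (3)·-1.6667) / (-5) = -2.2000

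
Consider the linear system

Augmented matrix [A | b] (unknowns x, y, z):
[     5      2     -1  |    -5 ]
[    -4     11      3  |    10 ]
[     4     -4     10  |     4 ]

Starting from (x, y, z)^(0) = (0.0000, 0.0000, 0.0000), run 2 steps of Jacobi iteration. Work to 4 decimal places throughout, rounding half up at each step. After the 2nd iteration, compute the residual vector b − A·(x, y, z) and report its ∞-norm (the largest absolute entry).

3.4256

Iteration 1:
  x = (-5 - (2)·0.0000 - (-1)·0.0000) / (5) = -1.0000
  y = (10 - (-4)·0.0000 - (3)·0.0000) / (11) = 0.9091
  z = (4 - (4)·0.0000 - (-4)·0.0000) / (10) = 0.4000
Iteration 2:
  x = (-5 - (2)·0.9091 - (-1)·0.4000) / (5) = -1.2836
  y = (10 - (-4)·-1.0000 - (3)·0.4000) / (11) = 0.4364
  z = (4 - (4)·-1.0000 - (-4)·0.9091) / (10) = 1.1636
Residual b − A·x = (1.7088, -3.4256, -0.7560); ∞-norm = 3.4256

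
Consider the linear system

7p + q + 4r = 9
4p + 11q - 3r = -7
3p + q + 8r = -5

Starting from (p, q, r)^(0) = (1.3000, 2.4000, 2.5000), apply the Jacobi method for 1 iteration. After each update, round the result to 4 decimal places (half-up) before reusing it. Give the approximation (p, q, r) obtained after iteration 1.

(-0.4857, -0.4273, -1.4125)

Iteration 1:
  p = (9 - (1)·2.4000 - (4)·2.5000) / (7) = -0.4857
  q = (-7 - (4)·1.3000 - (-3)·2.5000) / (11) = -0.4273
  r = (-5 - (3)·1.3000 - (1)·2.4000) / (8) = -1.4125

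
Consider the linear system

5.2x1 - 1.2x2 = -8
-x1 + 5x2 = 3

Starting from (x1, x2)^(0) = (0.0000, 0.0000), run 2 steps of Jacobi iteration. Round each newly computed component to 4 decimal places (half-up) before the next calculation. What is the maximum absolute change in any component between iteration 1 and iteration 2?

Iteration 1:
  x1 = (-8 - (-1.2)·0.0000) / (5.2) = -1.5385
  x2 = (3 - (-1)·0.0000) / (5) = 0.6000
Iteration 2:
  x1 = (-8 - (-1.2)·0.6000) / (5.2) = -1.4000
  x2 = (3 - (-1)·-1.5385) / (5) = 0.2923
Change: (0.1385, -0.3077) → max |·| = 0.3077

0.3077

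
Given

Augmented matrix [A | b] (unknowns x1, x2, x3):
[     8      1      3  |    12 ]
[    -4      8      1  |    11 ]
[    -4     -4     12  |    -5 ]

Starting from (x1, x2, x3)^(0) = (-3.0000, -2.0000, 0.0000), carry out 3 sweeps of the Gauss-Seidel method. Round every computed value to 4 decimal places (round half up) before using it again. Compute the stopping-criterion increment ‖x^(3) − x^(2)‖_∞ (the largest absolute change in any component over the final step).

Iteration 1:
  x1 = (12 - (1)·-2.0000 - (3)·0.0000) / (8) = 1.7500
  x2 = (11 - (-4)·1.7500 - (1)·0.0000) / (8) = 2.2500
  x3 = (-5 - (-4)·1.7500 - (-4)·2.2500) / (12) = 0.9167
Iteration 2:
  x1 = (12 - (1)·2.2500 - (3)·0.9167) / (8) = 0.8750
  x2 = (11 - (-4)·0.8750 - (1)·0.9167) / (8) = 1.6979
  x3 = (-5 - (-4)·0.8750 - (-4)·1.6979) / (12) = 0.4410
Iteration 3:
  x1 = (12 - (1)·1.6979 - (3)·0.4410) / (8) = 1.1224
  x2 = (11 - (-4)·1.1224 - (1)·0.4410) / (8) = 1.8811
  x3 = (-5 - (-4)·1.1224 - (-4)·1.8811) / (12) = 0.5845
Change: (0.2474, 0.1832, 0.1435) → max |·| = 0.2474

0.2474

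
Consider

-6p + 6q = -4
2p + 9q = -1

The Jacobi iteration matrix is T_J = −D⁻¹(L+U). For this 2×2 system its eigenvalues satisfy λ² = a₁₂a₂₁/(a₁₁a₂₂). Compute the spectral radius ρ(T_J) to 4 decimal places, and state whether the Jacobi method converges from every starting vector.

0.4714

a₁₂a₂₁/(a₁₁a₂₂) = (6)·(2) / ((-6)·(9)) = -0.222222
ρ = √|-0.222222| = √0.222222 = 0.4714
ρ < 1, so Jacobi converges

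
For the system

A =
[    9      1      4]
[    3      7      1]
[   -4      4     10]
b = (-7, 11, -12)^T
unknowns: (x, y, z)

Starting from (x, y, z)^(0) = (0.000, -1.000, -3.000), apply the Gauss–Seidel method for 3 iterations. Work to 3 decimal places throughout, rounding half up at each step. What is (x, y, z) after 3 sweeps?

Iteration 1:
  x = (-7 - (1)·-1.000 - (4)·-3.000) / (9) = 0.667
  y = (11 - (3)·0.667 - (1)·-3.000) / (7) = 1.714
  z = (-12 - (-4)·0.667 - (4)·1.714) / (10) = -1.619
Iteration 2:
  x = (-7 - (1)·1.714 - (4)·-1.619) / (9) = -0.249
  y = (11 - (3)·-0.249 - (1)·-1.619) / (7) = 1.909
  z = (-12 - (-4)·-0.249 - (4)·1.909) / (10) = -2.063
Iteration 3:
  x = (-7 - (1)·1.909 - (4)·-2.063) / (9) = -0.073
  y = (11 - (3)·-0.073 - (1)·-2.063) / (7) = 1.897
  z = (-12 - (-4)·-0.073 - (4)·1.897) / (10) = -1.988

(-0.073, 1.897, -1.988)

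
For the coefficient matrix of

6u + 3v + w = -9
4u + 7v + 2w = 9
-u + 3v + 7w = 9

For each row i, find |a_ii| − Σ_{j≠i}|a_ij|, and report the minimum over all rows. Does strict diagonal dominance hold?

row 1: |6| − (3+1) = 2
row 2: |7| − (4+2) = 1
row 3: |7| − (1+3) = 3
minimum over rows = 1 → strictly diagonally dominant (convergence guaranteed)

1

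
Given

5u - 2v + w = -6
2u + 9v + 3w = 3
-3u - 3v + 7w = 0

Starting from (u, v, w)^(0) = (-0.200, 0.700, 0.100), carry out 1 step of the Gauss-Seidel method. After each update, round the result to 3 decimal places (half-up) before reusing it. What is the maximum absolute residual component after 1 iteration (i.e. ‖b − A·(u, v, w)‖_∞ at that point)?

Iteration 1:
  u = (-6 - (-2)·0.700 - (1)·0.100) / (5) = -0.940
  v = (3 - (2)·-0.940 - (3)·0.100) / (9) = 0.509
  w = (0 - (-3)·-0.940 - (-3)·0.509) / (7) = -0.185
Residual b − A·x = (-0.097, 0.854, 0.002); ∞-norm = 0.854

0.854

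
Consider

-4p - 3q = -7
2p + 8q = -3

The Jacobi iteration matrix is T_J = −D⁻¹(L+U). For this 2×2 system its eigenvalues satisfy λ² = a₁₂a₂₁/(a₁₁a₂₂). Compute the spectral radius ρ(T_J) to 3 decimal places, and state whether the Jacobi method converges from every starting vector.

0.433

a₁₂a₂₁/(a₁₁a₂₂) = (-3)·(2) / ((-4)·(8)) = 0.187500
ρ = √|0.187500| = √0.187500 = 0.433
ρ < 1, so Jacobi converges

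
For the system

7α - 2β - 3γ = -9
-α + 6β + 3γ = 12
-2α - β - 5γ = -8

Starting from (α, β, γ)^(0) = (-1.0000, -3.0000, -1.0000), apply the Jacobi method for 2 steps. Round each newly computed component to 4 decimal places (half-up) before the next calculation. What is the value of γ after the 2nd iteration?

2.1619

Iteration 1:
  α = (-9 - (-2)·-3.0000 - (-3)·-1.0000) / (7) = -2.5714
  β = (12 - (-1)·-1.0000 - (3)·-1.0000) / (6) = 2.3333
  γ = (-8 - (-2)·-1.0000 - (-1)·-3.0000) / (-5) = 2.6000
Iteration 2:
  α = (-9 - (-2)·2.3333 - (-3)·2.6000) / (7) = 0.4952
  β = (12 - (-1)·-2.5714 - (3)·2.6000) / (6) = 0.2714
  γ = (-8 - (-2)·-2.5714 - (-1)·2.3333) / (-5) = 2.1619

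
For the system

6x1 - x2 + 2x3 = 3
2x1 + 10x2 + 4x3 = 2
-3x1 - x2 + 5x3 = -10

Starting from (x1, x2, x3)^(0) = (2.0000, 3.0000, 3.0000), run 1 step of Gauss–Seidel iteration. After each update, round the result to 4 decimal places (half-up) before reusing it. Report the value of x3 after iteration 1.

-2.2000

Iteration 1:
  x1 = (3 - (-1)·3.0000 - (2)·3.0000) / (6) = 0.0000
  x2 = (2 - (2)·0.0000 - (4)·3.0000) / (10) = -1.0000
  x3 = (-10 - (-3)·0.0000 - (-1)·-1.0000) / (5) = -2.2000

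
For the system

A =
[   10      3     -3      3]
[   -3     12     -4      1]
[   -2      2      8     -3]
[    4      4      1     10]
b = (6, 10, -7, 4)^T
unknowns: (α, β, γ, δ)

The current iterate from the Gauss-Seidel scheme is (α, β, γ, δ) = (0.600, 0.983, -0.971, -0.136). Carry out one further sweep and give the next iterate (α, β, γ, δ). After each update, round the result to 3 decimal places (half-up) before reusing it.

One sweep:
  α = (6 - (3)·0.983 - (-3)·-0.971 - (3)·-0.136) / (10) = 0.055
  β = (10 - (-3)·0.055 - (-4)·-0.971 - (1)·-0.136) / (12) = 0.535
  γ = (-7 - (-2)·0.055 - (2)·0.535 - (-3)·-0.136) / (8) = -1.046
  δ = (4 - (4)·0.055 - (4)·0.535 - (1)·-1.046) / (10) = 0.269

(0.055, 0.535, -1.046, 0.269)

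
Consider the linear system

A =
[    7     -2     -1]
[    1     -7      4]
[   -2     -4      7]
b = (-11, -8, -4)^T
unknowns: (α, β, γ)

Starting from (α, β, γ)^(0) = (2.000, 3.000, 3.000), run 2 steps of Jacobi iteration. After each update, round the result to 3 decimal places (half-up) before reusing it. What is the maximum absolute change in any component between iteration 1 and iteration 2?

1.062

Iteration 1:
  α = (-11 - (-2)·3.000 - (-1)·3.000) / (7) = -0.286
  β = (-8 - (1)·2.000 - (4)·3.000) / (-7) = 3.143
  γ = (-4 - (-2)·2.000 - (-4)·3.000) / (7) = 1.714
Iteration 2:
  α = (-11 - (-2)·3.143 - (-1)·1.714) / (7) = -0.429
  β = (-8 - (1)·-0.286 - (4)·1.714) / (-7) = 2.081
  γ = (-4 - (-2)·-0.286 - (-4)·3.143) / (7) = 1.143
Change: (-0.143, -1.062, -0.571) → max |·| = 1.062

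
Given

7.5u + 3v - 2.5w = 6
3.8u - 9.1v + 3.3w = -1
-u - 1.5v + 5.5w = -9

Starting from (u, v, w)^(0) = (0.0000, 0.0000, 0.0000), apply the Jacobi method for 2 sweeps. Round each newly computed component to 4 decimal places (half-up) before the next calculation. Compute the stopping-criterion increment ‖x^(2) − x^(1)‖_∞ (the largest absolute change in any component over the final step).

0.5894

Iteration 1:
  u = (6 - (3)·0.0000 - (-2.5)·0.0000) / (7.5) = 0.8000
  v = (-1 - (3.8)·0.0000 - (3.3)·0.0000) / (-9.1) = 0.1099
  w = (-9 - (-1)·0.0000 - (-1.5)·0.0000) / (5.5) = -1.6364
Iteration 2:
  u = (6 - (3)·0.1099 - (-2.5)·-1.6364) / (7.5) = 0.2106
  v = (-1 - (3.8)·0.8000 - (3.3)·-1.6364) / (-9.1) = -0.1495
  w = (-9 - (-1)·0.8000 - (-1.5)·0.1099) / (5.5) = -1.4609
Change: (-0.5894, -0.2594, 0.1755) → max |·| = 0.5894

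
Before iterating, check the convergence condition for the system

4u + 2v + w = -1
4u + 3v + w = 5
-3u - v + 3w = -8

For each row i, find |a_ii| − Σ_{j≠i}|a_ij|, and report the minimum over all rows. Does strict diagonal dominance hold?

row 1: |4| − (2+1) = 1
row 2: |3| − (4+1) = -2
row 3: |3| − (3+1) = -1
minimum over rows = -2 → not strictly diagonally dominant

-2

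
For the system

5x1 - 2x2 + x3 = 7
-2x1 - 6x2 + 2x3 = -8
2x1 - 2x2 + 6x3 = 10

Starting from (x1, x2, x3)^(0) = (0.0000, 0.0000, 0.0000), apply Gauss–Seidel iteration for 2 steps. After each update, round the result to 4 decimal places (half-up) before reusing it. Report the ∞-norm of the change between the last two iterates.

0.4800

Iteration 1:
  x1 = (7 - (-2)·0.0000 - (1)·0.0000) / (5) = 1.4000
  x2 = (-8 - (-2)·1.4000 - (2)·0.0000) / (-6) = 0.8667
  x3 = (10 - (2)·1.4000 - (-2)·0.8667) / (6) = 1.4889
Iteration 2:
  x1 = (7 - (-2)·0.8667 - (1)·1.4889) / (5) = 1.4489
  x2 = (-8 - (-2)·1.4489 - (2)·1.4889) / (-6) = 1.3467
  x3 = (10 - (2)·1.4489 - (-2)·1.3467) / (6) = 1.6326
Change: (0.0489, 0.4800, 0.1437) → max |·| = 0.4800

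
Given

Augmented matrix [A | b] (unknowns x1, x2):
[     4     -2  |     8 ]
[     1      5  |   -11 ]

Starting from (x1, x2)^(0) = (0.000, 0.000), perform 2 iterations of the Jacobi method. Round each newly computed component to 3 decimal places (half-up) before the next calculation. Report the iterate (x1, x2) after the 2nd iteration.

Iteration 1:
  x1 = (8 - (-2)·0.000) / (4) = 2.000
  x2 = (-11 - (1)·0.000) / (5) = -2.200
Iteration 2:
  x1 = (8 - (-2)·-2.200) / (4) = 0.900
  x2 = (-11 - (1)·2.000) / (5) = -2.600

(0.900, -2.600)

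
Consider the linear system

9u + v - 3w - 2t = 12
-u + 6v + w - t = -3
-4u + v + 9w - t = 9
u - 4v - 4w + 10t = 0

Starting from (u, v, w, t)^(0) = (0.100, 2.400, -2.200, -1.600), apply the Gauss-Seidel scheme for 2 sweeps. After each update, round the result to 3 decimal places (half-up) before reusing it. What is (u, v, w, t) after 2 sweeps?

Iteration 1:
  u = (12 - (1)·2.400 - (-3)·-2.200 - (-2)·-1.600) / (9) = -0.022
  v = (-3 - (-1)·-0.022 - (1)·-2.200 - (-1)·-1.600) / (6) = -0.404
  w = (9 - (-4)·-0.022 - (1)·-0.404 - (-1)·-1.600) / (9) = 0.857
  t = (0 - (1)·-0.022 - (-4)·-0.404 - (-4)·0.857) / (10) = 0.183
Iteration 2:
  u = (12 - (1)·-0.404 - (-3)·0.857 - (-2)·0.183) / (9) = 1.705
  v = (-3 - (-1)·1.705 - (1)·0.857 - (-1)·0.183) / (6) = -0.328
  w = (9 - (-4)·1.705 - (1)·-0.328 - (-1)·0.183) / (9) = 1.815
  t = (0 - (1)·1.705 - (-4)·-0.328 - (-4)·1.815) / (10) = 0.424

(1.705, -0.328, 1.815, 0.424)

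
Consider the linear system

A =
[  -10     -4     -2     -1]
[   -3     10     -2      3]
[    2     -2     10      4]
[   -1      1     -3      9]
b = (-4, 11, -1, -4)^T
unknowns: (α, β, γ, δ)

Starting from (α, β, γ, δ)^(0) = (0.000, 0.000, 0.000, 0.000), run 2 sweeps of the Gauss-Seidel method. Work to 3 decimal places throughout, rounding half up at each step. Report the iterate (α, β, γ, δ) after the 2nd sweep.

(-0.049, 1.252, 0.366, -0.467)

Iteration 1:
  α = (-4 - (-4)·0.000 - (-2)·0.000 - (-1)·0.000) / (-10) = 0.400
  β = (11 - (-3)·0.400 - (-2)·0.000 - (3)·0.000) / (10) = 1.220
  γ = (-1 - (2)·0.400 - (-2)·1.220 - (4)·0.000) / (10) = 0.064
  δ = (-4 - (-1)·0.400 - (1)·1.220 - (-3)·0.064) / (9) = -0.514
Iteration 2:
  α = (-4 - (-4)·1.220 - (-2)·0.064 - (-1)·-0.514) / (-10) = -0.049
  β = (11 - (-3)·-0.049 - (-2)·0.064 - (3)·-0.514) / (10) = 1.252
  γ = (-1 - (2)·-0.049 - (-2)·1.252 - (4)·-0.514) / (10) = 0.366
  δ = (-4 - (-1)·-0.049 - (1)·1.252 - (-3)·0.366) / (9) = -0.467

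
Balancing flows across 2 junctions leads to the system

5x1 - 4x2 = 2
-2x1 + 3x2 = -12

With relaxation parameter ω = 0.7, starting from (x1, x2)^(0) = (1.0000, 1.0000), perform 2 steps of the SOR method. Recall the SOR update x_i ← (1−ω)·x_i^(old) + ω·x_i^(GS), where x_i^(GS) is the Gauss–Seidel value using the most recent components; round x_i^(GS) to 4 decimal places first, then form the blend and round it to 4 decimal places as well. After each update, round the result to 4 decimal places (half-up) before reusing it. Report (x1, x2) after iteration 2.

Iteration 1:
  x1: GS value = (2 - (-4)·1.0000) / (5) = 1.2000;  x1 ← (1−ω)·1.0000 + ω·1.2000 = 1.1400
  x2: GS value = (-12 - (-2)·1.1400) / (3) = -3.2400;  x2 ← (1−ω)·1.0000 + ω·-3.2400 = -1.9680
Iteration 2:
  x1: GS value = (2 - (-4)·-1.9680) / (5) = -1.1744;  x1 ← (1−ω)·1.1400 + ω·-1.1744 = -0.4801
  x2: GS value = (-12 - (-2)·-0.4801) / (3) = -4.3201;  x2 ← (1−ω)·-1.9680 + ω·-4.3201 = -3.6145

(-0.4801, -3.6145)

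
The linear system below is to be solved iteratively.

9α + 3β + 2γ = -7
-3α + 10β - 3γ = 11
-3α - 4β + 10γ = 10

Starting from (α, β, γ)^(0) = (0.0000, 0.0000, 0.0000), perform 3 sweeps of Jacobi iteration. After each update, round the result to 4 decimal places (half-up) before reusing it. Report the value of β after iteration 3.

1.0520

Iteration 1:
  α = (-7 - (3)·0.0000 - (2)·0.0000) / (9) = -0.7778
  β = (11 - (-3)·0.0000 - (-3)·0.0000) / (10) = 1.1000
  γ = (10 - (-3)·0.0000 - (-4)·0.0000) / (10) = 1.0000
Iteration 2:
  α = (-7 - (3)·1.1000 - (2)·1.0000) / (9) = -1.3667
  β = (11 - (-3)·-0.7778 - (-3)·1.0000) / (10) = 1.1667
  γ = (10 - (-3)·-0.7778 - (-4)·1.1000) / (10) = 1.2067
Iteration 3:
  α = (-7 - (3)·1.1667 - (2)·1.2067) / (9) = -1.4348
  β = (11 - (-3)·-1.3667 - (-3)·1.2067) / (10) = 1.0520
  γ = (10 - (-3)·-1.3667 - (-4)·1.1667) / (10) = 1.0567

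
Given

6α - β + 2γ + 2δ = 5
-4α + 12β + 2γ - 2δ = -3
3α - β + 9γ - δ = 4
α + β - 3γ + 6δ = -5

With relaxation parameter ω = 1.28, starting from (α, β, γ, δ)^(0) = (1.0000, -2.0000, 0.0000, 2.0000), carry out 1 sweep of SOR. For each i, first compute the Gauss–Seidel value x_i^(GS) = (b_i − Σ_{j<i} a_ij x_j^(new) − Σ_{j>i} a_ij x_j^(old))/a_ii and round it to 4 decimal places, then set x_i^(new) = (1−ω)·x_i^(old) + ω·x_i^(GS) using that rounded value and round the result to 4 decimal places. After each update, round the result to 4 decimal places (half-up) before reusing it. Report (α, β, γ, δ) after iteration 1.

(-0.4934, 0.4562, 1.1287, -0.8964)

Iteration 1:
  α: GS value = (5 - (-1)·-2.0000 - (2)·0.0000 - (2)·2.0000) / (6) = -0.1667;  α ← (1−ω)·1.0000 + ω·-0.1667 = -0.4934
  β: GS value = (-3 - (-4)·-0.4934 - (2)·0.0000 - (-2)·2.0000) / (12) = -0.0811;  β ← (1−ω)·-2.0000 + ω·-0.0811 = 0.4562
  γ: GS value = (4 - (3)·-0.4934 - (-1)·0.4562 - (-1)·2.0000) / (9) = 0.8818;  γ ← (1−ω)·0.0000 + ω·0.8818 = 1.1287
  δ: GS value = (-5 - (1)·-0.4934 - (1)·0.4562 - (-3)·1.1287) / (6) = -0.2628;  δ ← (1−ω)·2.0000 + ω·-0.2628 = -0.8964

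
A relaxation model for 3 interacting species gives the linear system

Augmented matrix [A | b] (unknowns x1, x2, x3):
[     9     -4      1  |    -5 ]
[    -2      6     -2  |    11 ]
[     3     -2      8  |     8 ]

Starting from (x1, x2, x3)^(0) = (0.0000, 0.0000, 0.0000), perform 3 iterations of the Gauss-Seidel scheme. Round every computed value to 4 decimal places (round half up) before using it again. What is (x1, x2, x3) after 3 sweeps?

(0.3217, 2.4720, 1.4974)

Iteration 1:
  x1 = (-5 - (-4)·0.0000 - (1)·0.0000) / (9) = -0.5556
  x2 = (11 - (-2)·-0.5556 - (-2)·0.0000) / (6) = 1.6481
  x3 = (8 - (3)·-0.5556 - (-2)·1.6481) / (8) = 1.6204
Iteration 2:
  x1 = (-5 - (-4)·1.6481 - (1)·1.6204) / (9) = -0.0031
  x2 = (11 - (-2)·-0.0031 - (-2)·1.6204) / (6) = 2.3724
  x3 = (8 - (3)·-0.0031 - (-2)·2.3724) / (8) = 1.5943
Iteration 3:
  x1 = (-5 - (-4)·2.3724 - (1)·1.5943) / (9) = 0.3217
  x2 = (11 - (-2)·0.3217 - (-2)·1.5943) / (6) = 2.4720
  x3 = (8 - (3)·0.3217 - (-2)·2.4720) / (8) = 1.4974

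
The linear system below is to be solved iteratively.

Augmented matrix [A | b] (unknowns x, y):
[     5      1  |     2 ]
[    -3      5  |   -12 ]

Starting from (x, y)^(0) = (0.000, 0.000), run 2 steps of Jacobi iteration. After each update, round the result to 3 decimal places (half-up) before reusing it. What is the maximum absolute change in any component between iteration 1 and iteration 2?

0.480

Iteration 1:
  x = (2 - (1)·0.000) / (5) = 0.400
  y = (-12 - (-3)·0.000) / (5) = -2.400
Iteration 2:
  x = (2 - (1)·-2.400) / (5) = 0.880
  y = (-12 - (-3)·0.400) / (5) = -2.160
Change: (0.480, 0.240) → max |·| = 0.480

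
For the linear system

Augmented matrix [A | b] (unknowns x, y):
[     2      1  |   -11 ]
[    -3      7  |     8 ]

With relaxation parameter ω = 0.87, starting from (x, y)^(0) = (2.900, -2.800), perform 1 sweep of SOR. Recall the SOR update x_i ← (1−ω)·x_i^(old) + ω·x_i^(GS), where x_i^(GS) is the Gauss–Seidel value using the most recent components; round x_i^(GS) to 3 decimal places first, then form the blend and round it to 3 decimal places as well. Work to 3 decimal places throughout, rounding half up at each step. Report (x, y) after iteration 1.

(-3.190, -0.559)

Iteration 1:
  x: GS value = (-11 - (1)·-2.800) / (2) = -4.100;  x ← (1−ω)·2.900 + ω·-4.100 = -3.190
  y: GS value = (8 - (-3)·-3.190) / (7) = -0.224;  y ← (1−ω)·-2.800 + ω·-0.224 = -0.559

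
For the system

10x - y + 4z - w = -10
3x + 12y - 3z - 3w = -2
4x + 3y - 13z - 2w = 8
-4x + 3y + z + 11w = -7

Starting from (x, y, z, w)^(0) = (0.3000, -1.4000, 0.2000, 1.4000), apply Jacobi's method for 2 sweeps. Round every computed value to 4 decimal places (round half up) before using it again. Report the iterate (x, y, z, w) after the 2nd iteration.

Iteration 1:
  x = (-10 - (-1)·-1.4000 - (4)·0.2000 - (-1)·1.4000) / (10) = -1.0800
  y = (-2 - (3)·0.3000 - (-3)·0.2000 - (-3)·1.4000) / (12) = 0.1583
  z = (8 - (4)·0.3000 - (3)·-1.4000 - (-2)·1.4000) / (-13) = -1.0615
  w = (-7 - (-4)·0.3000 - (3)·-1.4000 - (1)·0.2000) / (11) = -0.1636
Iteration 2:
  x = (-10 - (-1)·0.1583 - (4)·-1.0615 - (-1)·-0.1636) / (10) = -0.5759
  y = (-2 - (3)·-1.0800 - (-3)·-1.0615 - (-3)·-0.1636) / (12) = -0.2029
  z = (8 - (4)·-1.0800 - (3)·0.1583 - (-2)·-0.1636) / (-13) = -0.8860
  w = (-7 - (-4)·-1.0800 - (3)·0.1583 - (1)·-1.0615) / (11) = -0.9758

(-0.5759, -0.2029, -0.8860, -0.9758)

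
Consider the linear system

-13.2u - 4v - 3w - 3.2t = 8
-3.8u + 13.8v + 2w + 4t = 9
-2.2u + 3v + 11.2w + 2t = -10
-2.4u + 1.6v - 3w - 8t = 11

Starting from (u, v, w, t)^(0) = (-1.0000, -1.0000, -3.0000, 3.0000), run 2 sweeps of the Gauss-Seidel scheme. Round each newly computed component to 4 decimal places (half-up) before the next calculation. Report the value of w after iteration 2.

Iteration 1:
  u = (8 - (-4)·-1.0000 - (-3)·-3.0000 - (-3.2)·3.0000) / (-13.2) = -0.3485
  v = (9 - (-3.8)·-0.3485 - (2)·-3.0000 - (4)·3.0000) / (13.8) = 0.1214
  w = (-10 - (-2.2)·-0.3485 - (3)·0.1214 - (2)·3.0000) / (11.2) = -1.5295
  t = (11 - (-2.4)·-0.3485 - (1.6)·0.1214 - (-3)·-1.5295) / (-8) = -0.6726
Iteration 2:
  u = (8 - (-4)·0.1214 - (-3)·-1.5295 - (-3.2)·-0.6726) / (-13.2) = -0.1322
  v = (9 - (-3.8)·-0.1322 - (2)·-1.5295 - (4)·-0.6726) / (13.8) = 1.0324
  w = (-10 - (-2.2)·-0.1322 - (3)·1.0324 - (2)·-0.6726) / (11.2) = -1.0753
  t = (11 - (-2.4)·-0.1322 - (1.6)·1.0324 - (-3)·-1.0753) / (-8) = -0.7256

-1.0753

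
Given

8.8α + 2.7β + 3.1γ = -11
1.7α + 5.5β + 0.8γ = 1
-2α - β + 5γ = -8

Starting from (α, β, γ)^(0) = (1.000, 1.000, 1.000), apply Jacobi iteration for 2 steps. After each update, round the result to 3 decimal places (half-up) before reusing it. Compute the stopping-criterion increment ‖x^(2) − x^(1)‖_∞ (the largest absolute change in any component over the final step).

1.418

Iteration 1:
  α = (-11 - (2.7)·1.000 - (3.1)·1.000) / (8.8) = -1.909
  β = (1 - (1.7)·1.000 - (0.8)·1.000) / (5.5) = -0.273
  γ = (-8 - (-2)·1.000 - (-1)·1.000) / (5) = -1.000
Iteration 2:
  α = (-11 - (2.7)·-0.273 - (3.1)·-1.000) / (8.8) = -0.814
  β = (1 - (1.7)·-1.909 - (0.8)·-1.000) / (5.5) = 0.917
  γ = (-8 - (-2)·-1.909 - (-1)·-0.273) / (5) = -2.418
Change: (1.095, 1.190, -1.418) → max |·| = 1.418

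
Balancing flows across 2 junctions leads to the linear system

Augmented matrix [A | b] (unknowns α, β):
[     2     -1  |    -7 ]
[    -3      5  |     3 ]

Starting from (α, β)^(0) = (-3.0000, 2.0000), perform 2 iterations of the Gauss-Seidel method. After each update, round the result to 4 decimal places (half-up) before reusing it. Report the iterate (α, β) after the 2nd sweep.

(-3.9500, -1.7700)

Iteration 1:
  α = (-7 - (-1)·2.0000) / (2) = -2.5000
  β = (3 - (-3)·-2.5000) / (5) = -0.9000
Iteration 2:
  α = (-7 - (-1)·-0.9000) / (2) = -3.9500
  β = (3 - (-3)·-3.9500) / (5) = -1.7700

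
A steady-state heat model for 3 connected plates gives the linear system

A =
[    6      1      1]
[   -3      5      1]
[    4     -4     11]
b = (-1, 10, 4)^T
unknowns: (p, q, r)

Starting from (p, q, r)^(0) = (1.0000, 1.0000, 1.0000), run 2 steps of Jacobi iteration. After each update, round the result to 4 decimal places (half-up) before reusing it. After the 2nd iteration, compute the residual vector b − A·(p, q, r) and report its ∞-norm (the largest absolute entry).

Iteration 1:
  p = (-1 - (1)·1.0000 - (1)·1.0000) / (6) = -0.5000
  q = (10 - (-3)·1.0000 - (1)·1.0000) / (5) = 2.4000
  r = (4 - (4)·1.0000 - (-4)·1.0000) / (11) = 0.3636
Iteration 2:
  p = (-1 - (1)·2.4000 - (1)·0.3636) / (6) = -0.6273
  q = (10 - (-3)·-0.5000 - (1)·0.3636) / (5) = 1.6273
  r = (4 - (4)·-0.5000 - (-4)·2.4000) / (11) = 1.4182
Residual b − A·x = (-0.2817, -1.4366, -2.5818); ∞-norm = 2.5818

2.5818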